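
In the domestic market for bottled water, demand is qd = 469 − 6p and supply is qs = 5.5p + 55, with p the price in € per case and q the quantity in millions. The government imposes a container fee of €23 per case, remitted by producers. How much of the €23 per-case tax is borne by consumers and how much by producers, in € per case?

Without the tax, 469 − 6p = 5.5p + 55 gives 11.5p = 414, so p* = €36 and q* = 253.
With the tax collected from producers, supply shifts: qs = 5.5(p − 23) + 55.
Solving gives q = 187 with consumers paying €47 and producers receiving €24 (the €23 wedge).
Burden on consumers: €11; on producers: €12. (They sum to €23.)
The less price-elastic side of the market bears the larger share of a per-unit tax.

Consumers bear €11 per case; producers bear €12 per case.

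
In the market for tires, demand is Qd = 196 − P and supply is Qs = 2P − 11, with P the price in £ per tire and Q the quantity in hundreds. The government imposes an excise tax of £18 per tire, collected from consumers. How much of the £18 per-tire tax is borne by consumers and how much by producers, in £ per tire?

Consumers bear £12 per tire; producers bear £6 per tire.

Before the tax: set 196 − P = 2P − 11 → P* = £69, Q* = 127.
With the tax collected from consumers, demand (in seller-price terms) shifts: Qd = 196 − (P + 18).
Solving gives Q = 115 with consumers paying £81 and producers receiving £63 (the £18 wedge).
Burden on consumers: £12; on producers: £6. (They sum to £18.)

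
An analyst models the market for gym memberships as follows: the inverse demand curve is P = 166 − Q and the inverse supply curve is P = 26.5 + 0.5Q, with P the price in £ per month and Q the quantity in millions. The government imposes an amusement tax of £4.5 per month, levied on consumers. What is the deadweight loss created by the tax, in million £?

Rewrite in direct form: Qd = 166 − P and Qs = 2P − 53.
Without the tax, 166 − P = 2P − 53 gives 3P = 219, so P* = £73 and Q* = 93.
With the tax collected from consumers, demand (in seller-price terms) shifts: Qd = 166 − (P + 4.5).
Solving gives Q = 90 with consumers paying £76 and producers receiving £71.5 (the £4.5 wedge).
Quantity falls by |ΔQ| = |93 − 90| = 3.
DWL = ½ · t · |ΔQ| = ½ · 4.5 · 3 = £6.75.

Deadweight loss = £6.75 million.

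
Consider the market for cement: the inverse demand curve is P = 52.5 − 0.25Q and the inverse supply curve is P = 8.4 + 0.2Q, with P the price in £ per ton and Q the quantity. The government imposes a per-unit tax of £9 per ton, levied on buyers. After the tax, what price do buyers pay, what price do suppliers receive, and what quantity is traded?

Inverting to Q(P) form: Qd = 210 − 4P; Qs = 5P − 42.
Before the tax: set 210 − 4P = 5P − 42 → P* = £28, Q* = 98.
With the tax collected from buyers, demand (in seller-price terms) shifts: Qd = 210 − 4(P + 9).
New equilibrium: buyers pay £33, suppliers receive £24, Q = 78. (Wedge: Pb − Ps = 9.)

Buyers pay £33; suppliers receive £24; quantity = 78.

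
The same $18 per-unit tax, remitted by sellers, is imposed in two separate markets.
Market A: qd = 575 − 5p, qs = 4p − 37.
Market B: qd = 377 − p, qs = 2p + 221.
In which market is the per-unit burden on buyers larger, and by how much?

Market A: pre-tax p* = $68, q* = 235; post-tax q = 195; per-unit burden on buyers = $8.
Market B: pre-tax p* = $52, q* = 325; post-tax q = 313; per-unit burden on buyers = $12.
Difference: $8 vs $12 → market B is larger by $4.

Market B, by $4.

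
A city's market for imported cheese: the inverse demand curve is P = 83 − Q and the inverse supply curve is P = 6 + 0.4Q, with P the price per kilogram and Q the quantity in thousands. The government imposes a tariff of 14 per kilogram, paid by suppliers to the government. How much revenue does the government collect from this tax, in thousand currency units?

Rewrite in direct form: Qd = 83 − P and Qs = 2.5P − 15.
Before the tax: set 83 − P = 2.5P − 15 → P* = 28, Q* = 55.
With the tax collected from suppliers, supply shifts: Qs = 2.5(P − 14) − 15.
Solving gives Q = 45 with consumers paying 38 and suppliers receiving 24 (the 14 wedge).
Revenue = t · Q = 14 · 45 = 630.

Tax revenue = 630 thousand.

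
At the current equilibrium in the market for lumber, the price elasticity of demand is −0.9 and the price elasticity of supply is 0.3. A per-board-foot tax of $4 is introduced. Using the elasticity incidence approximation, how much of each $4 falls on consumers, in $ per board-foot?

Consumers bear ≈ $1 per board-foot.

Incidence ratio: consumers' share ≈ εs / (εs + |εd|) = 0.3 / (0.3 + 0.9) = 0.25.
So consumers bear ≈ 0.25 × $4 = $1; suppliers bear $3.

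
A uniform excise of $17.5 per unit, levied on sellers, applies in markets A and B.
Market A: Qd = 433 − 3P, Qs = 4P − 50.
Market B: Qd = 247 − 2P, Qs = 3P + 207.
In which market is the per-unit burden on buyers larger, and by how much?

Market A: pre-tax P* = $69, Q* = 226; post-tax Q = 196; per-unit burden on buyers = $10.
Market B: pre-tax P* = $8, Q* = 231; post-tax Q = 210; per-unit burden on buyers = $10.5.
Difference: $10 vs $10.5 → market B is larger by $0.5.

Market B, by $0.5.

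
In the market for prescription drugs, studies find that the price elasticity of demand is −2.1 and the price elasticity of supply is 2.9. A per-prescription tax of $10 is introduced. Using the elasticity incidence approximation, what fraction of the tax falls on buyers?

Buyers' share ≈ 0.58.

Incidence ratio: buyers' share ≈ εs / (εs + |εd|) = 2.9 / (2.9 + 2.1) = 0.58.
Supply is the more elastic side, so buyers bear the larger share.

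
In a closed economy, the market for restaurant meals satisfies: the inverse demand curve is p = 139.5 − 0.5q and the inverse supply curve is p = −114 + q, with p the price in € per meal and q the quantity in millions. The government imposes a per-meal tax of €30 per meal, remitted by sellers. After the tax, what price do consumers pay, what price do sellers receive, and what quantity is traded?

Inverting to q(p) form: qd = 279 − 2p; qs = p + 114.
Before the tax: set 279 − 2p = p + 114 → p* = €55, q* = 169.
With the tax collected from sellers, supply shifts: qs = (p − 30) + 114.
Solving gives q = 149 with consumers paying €65 and sellers receiving €35 (the €30 wedge).

Consumers pay €65; sellers receive €35; quantity = 149.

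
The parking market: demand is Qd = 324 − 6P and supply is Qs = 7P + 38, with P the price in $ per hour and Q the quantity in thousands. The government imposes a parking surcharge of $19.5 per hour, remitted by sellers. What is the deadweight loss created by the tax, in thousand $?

Before the tax: set 324 − 6P = 7P + 38 → P* = $22, Q* = 192.
With the tax collected from sellers, supply shifts: Qs = 7(P − 19.5) + 38.
New equilibrium: consumers pay $32.5, sellers receive $13, Q = 129. (Wedge: Pb − Ps = 19.5.)
Quantity falls by |ΔQ| = |192 − 129| = 63.
DWL = ½ · t · |ΔQ| = ½ · 19.5 · 63 = $614.25.

Deadweight loss = $614.25 thousand.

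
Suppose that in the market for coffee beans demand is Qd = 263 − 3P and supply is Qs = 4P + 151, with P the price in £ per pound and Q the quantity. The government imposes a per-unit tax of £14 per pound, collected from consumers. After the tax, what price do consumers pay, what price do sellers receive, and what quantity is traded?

Without the tax, 263 − 3P = 4P + 151 gives 7P = 112, so P* = £16 and Q* = 215.
With the tax collected from consumers, demand (in seller-price terms) shifts: Qd = 263 − 3(P + 14).
Solving gives Q = 191 with consumers paying £24 and sellers receiving £10 (the £14 wedge).

Consumers pay £24; sellers receive £10; quantity = 191.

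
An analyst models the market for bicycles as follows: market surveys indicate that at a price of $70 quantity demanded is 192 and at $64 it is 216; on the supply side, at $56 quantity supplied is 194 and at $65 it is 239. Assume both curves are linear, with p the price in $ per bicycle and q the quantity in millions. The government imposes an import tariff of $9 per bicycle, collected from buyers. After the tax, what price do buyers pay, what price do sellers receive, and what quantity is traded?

Buyers pay $67; sellers receive $58; quantity = 204.

Demand slope: (216 − 192)/(64 − 70) = -4, so qd = 472 − 4p.
Supply slope: (239 − 194)/(65 − 56) = 5, so qs = 5p − 86.
Without the tax, 472 − 4p = 5p − 86 gives 9p = 558, so p* = $62 and q* = 224.
With the tax collected from buyers, demand (in seller-price terms) shifts: qd = 472 − 4(p + 9).
Solving gives q = 204 with buyers paying $67 and sellers receiving $58 (the $9 wedge).
The less price-elastic side of the market bears the larger share of a per-unit tax.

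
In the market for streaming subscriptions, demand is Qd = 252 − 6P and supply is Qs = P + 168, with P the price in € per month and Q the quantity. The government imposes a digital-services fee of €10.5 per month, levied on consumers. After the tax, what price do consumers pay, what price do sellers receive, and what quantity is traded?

Consumers pay €13.5; sellers receive €3; quantity = 171.

Before the tax: set 252 − 6P = P + 168 → P* = €12, Q* = 180.
With the tax collected from consumers, demand (in seller-price terms) shifts: Qd = 252 − 6(P + 10.5).
New equilibrium: consumers pay €13.5, sellers receive €3, Q = 171. (Wedge: Pb − Ps = 10.5.)
The less price-elastic side of the market bears the larger share of a per-unit tax.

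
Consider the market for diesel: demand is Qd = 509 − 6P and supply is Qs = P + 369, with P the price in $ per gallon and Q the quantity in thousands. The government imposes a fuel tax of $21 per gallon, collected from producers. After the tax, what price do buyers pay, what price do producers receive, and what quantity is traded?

Buyers pay $23; producers receive $2; quantity = 371.

Without the tax, 509 − 6P = P + 369 gives 7P = 140, so P* = $20 and Q* = 389.
With the tax collected from producers, supply shifts: Qs = (P − 21) + 369.
Solving gives Q = 371 with buyers paying $23 and producers receiving $2 (the $21 wedge).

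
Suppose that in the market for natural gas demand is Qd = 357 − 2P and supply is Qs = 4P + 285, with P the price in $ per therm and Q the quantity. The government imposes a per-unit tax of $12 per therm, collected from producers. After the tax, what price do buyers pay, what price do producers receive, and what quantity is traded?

Without the tax, 357 − 2P = 4P + 285 gives 6P = 72, so P* = $12 and Q* = 333.
With the tax collected from producers, supply shifts: Qs = 4(P − 12) + 285.
New equilibrium: buyers pay $20, producers receive $8, Q = 317. (Wedge: Pb − Ps = 12.)
The less price-elastic side of the market bears the larger share of a per-unit tax.

Buyers pay $20; producers receive $8; quantity = 317.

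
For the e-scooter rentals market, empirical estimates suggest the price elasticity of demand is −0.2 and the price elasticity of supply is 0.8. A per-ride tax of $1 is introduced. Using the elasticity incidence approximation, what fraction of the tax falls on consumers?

Incidence ratio: consumers' share ≈ εs / (εs + |εd|) = 0.8 / (0.8 + 0.2) = 0.8.
Supply is the more elastic side, so consumers bear the larger share.

Consumers' share ≈ 0.8.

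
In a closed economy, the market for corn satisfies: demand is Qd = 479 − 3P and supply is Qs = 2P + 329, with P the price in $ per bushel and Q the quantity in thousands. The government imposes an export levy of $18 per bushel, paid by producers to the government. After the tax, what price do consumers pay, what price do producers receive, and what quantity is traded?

Before the tax: set 479 − 3P = 2P + 329 → P* = $30, Q* = 389.
With the tax collected from producers, supply shifts: Qs = 2(P − 18) + 329.
New equilibrium: consumers pay $37.2, producers receive $19.2, Q = 367.4. (Wedge: Pb − Ps = 18.)

Consumers pay $37.2; producers receive $19.2; quantity = 367.4.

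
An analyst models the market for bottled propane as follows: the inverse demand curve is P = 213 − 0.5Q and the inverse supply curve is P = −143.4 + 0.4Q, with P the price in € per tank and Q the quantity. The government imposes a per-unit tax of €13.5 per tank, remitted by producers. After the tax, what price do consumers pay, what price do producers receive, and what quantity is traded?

Inverting to Q(P) form: Qd = 426 − 2P; Qs = 2.5P + 358.5.
Without the tax, 426 − 2P = 2.5P + 358.5 gives 4.5P = 67.5, so P* = €15 and Q* = 396.
With the tax collected from producers, supply shifts: Qs = 2.5(P − 13.5) + 358.5.
New equilibrium: consumers pay €22.5, producers receive €9, Q = 381. (Wedge: Pb − Ps = 13.5.)
The less price-elastic side of the market bears the larger share of a per-unit tax.

Consumers pay €22.5; producers receive €9; quantity = 381.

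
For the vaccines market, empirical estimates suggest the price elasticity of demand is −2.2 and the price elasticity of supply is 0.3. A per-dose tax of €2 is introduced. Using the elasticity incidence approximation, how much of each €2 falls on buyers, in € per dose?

Incidence ratio: buyers' share ≈ εs / (εs + |εd|) = 0.3 / (0.3 + 2.2) = 0.12.
So buyers bear ≈ 0.12 × €2 = €0.24; suppliers bear €1.76.

Buyers bear ≈ €0.24 per dose.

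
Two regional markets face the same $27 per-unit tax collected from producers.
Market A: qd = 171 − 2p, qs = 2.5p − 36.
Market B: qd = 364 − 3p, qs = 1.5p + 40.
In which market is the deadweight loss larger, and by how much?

Market A: pre-tax p* = $46, q* = 79; post-tax q = 49; deadweight loss = $405.
Market B: pre-tax p* = $72, q* = 148; post-tax q = 121; deadweight loss = $364.5.
Difference: $405 vs $364.5 → market A is larger by $40.5.

Market A, by $40.5.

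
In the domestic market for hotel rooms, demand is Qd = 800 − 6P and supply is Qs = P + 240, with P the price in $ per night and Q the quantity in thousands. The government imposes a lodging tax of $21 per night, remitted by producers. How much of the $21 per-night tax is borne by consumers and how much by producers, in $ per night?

Before the tax: set 800 − 6P = P + 240 → P* = $80, Q* = 320.
With the tax collected from producers, supply shifts: Qs = (P − 21) + 240.
New equilibrium: consumers pay $83, producers receive $62, Q = 302. (Wedge: Pb − Ps = 21.)
Burden on consumers: $3; on producers: $18. (They sum to $21.)
The less price-elastic side of the market bears the larger share of a per-unit tax.

Consumers bear $3 per night; producers bear $18 per night.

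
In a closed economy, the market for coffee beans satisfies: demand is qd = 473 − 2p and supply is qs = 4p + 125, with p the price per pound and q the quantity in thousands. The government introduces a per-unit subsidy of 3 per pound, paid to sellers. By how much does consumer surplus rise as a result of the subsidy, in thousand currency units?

Without the subsidy, 473 − 2p = 4p + 125 gives 6p = 348, so p* = 58 and q* = 357.
With a per-unit subsidy paid to sellers, each receives p + 3 per unit sold, so supply becomes qs = 4(p + 3) + 125.
New equilibrium: consumers pay 56, sellers receive 59, q = 361. (Wedge: pb − ps = −3.)
ΔCS is the trapezoid between Q = 361 and Q = 357 of height 2: ½ · (357 + 361) · 2 = 718.

Consumer surplus rises by 718 thousand.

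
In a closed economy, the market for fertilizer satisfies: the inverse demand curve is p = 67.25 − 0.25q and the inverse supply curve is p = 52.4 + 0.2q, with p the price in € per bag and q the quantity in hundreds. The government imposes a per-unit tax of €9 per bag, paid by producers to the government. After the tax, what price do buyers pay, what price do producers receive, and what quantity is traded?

Buyers pay €64; producers receive €55; quantity = 13.

Rewrite in direct form: qd = 269 − 4p and qs = 5p − 262.
Before the tax: set 269 − 4p = 5p − 262 → p* = €59, q* = 33.
With the tax collected from producers, supply shifts: qs = 5(p − 9) − 262.
New equilibrium: buyers pay €64, producers receive €55, q = 13. (Wedge: pb − ps = 9.)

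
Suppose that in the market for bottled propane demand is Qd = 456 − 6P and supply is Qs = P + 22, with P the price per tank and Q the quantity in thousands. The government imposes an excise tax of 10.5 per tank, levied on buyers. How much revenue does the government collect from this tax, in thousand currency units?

Tax revenue = 787.5 thousand.

Before the tax: set 456 − 6P = P + 22 → P* = 62, Q* = 84.
With the tax collected from buyers, demand (in seller-price terms) shifts: Qd = 456 − 6(P + 10.5).
New equilibrium: buyers pay 63.5, sellers receive 53, Q = 75. (Wedge: Pb − Ps = 10.5.)
Revenue = t · Q = 10.5 · 75 = 787.5.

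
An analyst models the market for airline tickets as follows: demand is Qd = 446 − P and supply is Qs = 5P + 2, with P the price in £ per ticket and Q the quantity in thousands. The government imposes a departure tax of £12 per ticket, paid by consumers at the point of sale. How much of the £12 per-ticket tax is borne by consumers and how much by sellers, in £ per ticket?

Without the tax, 446 − P = 5P + 2 gives 6P = 444, so P* = £74 and Q* = 372.
With the tax collected from consumers, demand (in seller-price terms) shifts: Qd = 446 − (P + 12).
Solving gives Q = 362 with consumers paying £84 and sellers receiving £72 (the £12 wedge).
Burden on consumers: £10; on sellers: £2. (They sum to £12.)

Consumers bear £10 per ticket; sellers bear £2 per ticket.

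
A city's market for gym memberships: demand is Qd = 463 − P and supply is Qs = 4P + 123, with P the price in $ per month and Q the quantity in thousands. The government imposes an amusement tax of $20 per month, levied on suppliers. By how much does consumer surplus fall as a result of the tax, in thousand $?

Without the tax, 463 − P = 4P + 123 gives 5P = 340, so P* = $68 and Q* = 395.
With the tax collected from suppliers, supply shifts: Qs = 4(P − 20) + 123.
Solving gives Q = 379 with consumers paying $84 and suppliers receiving $64 (the $20 wedge).
ΔCS is the trapezoid between Q = 379 and Q = 395 of height $16: ½ · (395 + 379) · 16 = $6192.

Consumer surplus falls by $6192 thousand.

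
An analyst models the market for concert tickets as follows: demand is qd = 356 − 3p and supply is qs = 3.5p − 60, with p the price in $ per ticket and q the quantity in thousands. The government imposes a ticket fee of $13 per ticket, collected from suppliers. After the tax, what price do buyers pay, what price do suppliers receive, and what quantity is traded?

Without the tax, 356 − 3p = 3.5p − 60 gives 6.5p = 416, so p* = $64 and q* = 164.
With the tax collected from suppliers, supply shifts: qs = 3.5(p − 13) − 60.
New equilibrium: buyers pay $71, suppliers receive $58, q = 143. (Wedge: pb − ps = 13.)
The less price-elastic side of the market bears the larger share of a per-unit tax.

Buyers pay $71; suppliers receive $58; quantity = 143.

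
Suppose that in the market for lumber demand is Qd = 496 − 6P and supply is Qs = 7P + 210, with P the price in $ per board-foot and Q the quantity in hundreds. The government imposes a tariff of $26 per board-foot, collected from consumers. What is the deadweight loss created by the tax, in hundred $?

Without the tax, 496 − 6P = 7P + 210 gives 13P = 286, so P* = $22 and Q* = 364.
With the tax collected from consumers, demand (in seller-price terms) shifts: Qd = 496 − 6(P + 26).
Solving gives Q = 280 with consumers paying $36 and suppliers receiving $10 (the $26 wedge).
Quantity falls by |ΔQ| = |364 − 280| = 84.
DWL = ½ · t · |ΔQ| = ½ · 26 · 84 = $1092.

Deadweight loss = $1092 hundred.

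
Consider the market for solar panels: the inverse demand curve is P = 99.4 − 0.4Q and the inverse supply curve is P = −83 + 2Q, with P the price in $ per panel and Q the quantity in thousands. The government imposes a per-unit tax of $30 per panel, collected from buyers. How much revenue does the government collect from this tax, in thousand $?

Rewrite in direct form: Qd = 248.5 − 2.5P and Qs = 0.5P + 41.5.
Before the tax: set 248.5 − 2.5P = 0.5P + 41.5 → P* = $69, Q* = 76.
With the tax collected from buyers, demand (in seller-price terms) shifts: Qd = 248.5 − 2.5(P + 30).
New equilibrium: buyers pay $74, producers receive $44, Q = 63.5. (Wedge: Pb − Ps = 30.)
Revenue = t · Q = 30 · 63.5 = $1905.

Tax revenue = $1905 thousand.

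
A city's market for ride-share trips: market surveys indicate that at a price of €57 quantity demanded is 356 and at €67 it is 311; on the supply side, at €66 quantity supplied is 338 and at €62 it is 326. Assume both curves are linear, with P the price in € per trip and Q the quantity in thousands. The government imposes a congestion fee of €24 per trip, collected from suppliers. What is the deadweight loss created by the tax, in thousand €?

Demand slope: (311 − 356)/(67 − 57) = -4.5, so Qd = 612.5 − 4.5P.
Supply slope: (326 − 338)/(62 − 66) = 3, so Qs = 3P + 140.
Without the tax, 612.5 − 4.5P = 3P + 140 gives 7.5P = 472.5, so P* = €63 and Q* = 329.
With the tax collected from suppliers, supply shifts: Qs = 3(P − 24) + 140.
New equilibrium: buyers pay €72.6, suppliers receive €48.6, Q = 285.8. (Wedge: Pb − Ps = 24.)
Quantity falls by |ΔQ| = |329 − 285.8| = 43.2.
DWL = ½ · t · |ΔQ| = ½ · 24 · 43.2 = €518.4.

Deadweight loss = €518.4 thousand.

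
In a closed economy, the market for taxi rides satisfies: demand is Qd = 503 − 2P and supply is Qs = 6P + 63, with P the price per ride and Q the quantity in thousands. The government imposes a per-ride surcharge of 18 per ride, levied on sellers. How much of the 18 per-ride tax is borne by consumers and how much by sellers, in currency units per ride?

Without the tax, 503 − 2P = 6P + 63 gives 8P = 440, so P* = 55 and Q* = 393.
With the tax collected from sellers, supply shifts: Qs = 6(P − 18) + 63.
New equilibrium: consumers pay 68.5, sellers receive 50.5, Q = 366. (Wedge: Pb − Ps = 18.)
Burden on consumers: 13.5; on sellers: 4.5. (They sum to 18.)
The less price-elastic side of the market bears the larger share of a per-unit tax.

Consumers bear 13.5 per ride; sellers bear 4.5 per ride.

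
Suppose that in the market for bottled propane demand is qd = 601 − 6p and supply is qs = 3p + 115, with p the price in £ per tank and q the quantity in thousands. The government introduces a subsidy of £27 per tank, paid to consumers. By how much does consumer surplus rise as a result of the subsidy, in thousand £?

Consumer surplus rises by £2736 thousand.

Without the subsidy, 601 − 6p = 3p + 115 gives 9p = 486, so p* = £54 and q* = 277.
With a per-unit subsidy paid to consumers, each effectively pays p − 27, so demand becomes qd = 601 − 6(p − 27).
Solving gives q = 331 with consumers paying £45 and suppliers receiving £72 (the £27 wedge).
ΔCS is the trapezoid between Q = 331 and Q = 277 of height £9: ½ · (277 + 331) · 9 = £2736.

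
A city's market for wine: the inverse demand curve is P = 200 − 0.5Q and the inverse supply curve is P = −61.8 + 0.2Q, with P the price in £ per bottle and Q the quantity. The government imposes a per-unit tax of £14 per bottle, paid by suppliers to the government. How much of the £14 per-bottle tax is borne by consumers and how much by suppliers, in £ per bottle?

Inverting to Q(P) form: Qd = 400 − 2P; Qs = 5P + 309.
Before the tax: set 400 − 2P = 5P + 309 → P* = £13, Q* = 374.
With the tax collected from suppliers, supply shifts: Qs = 5(P − 14) + 309.
Solving gives Q = 354 with consumers paying £23 and suppliers receiving £9 (the £14 wedge).
Burden on consumers: £10; on suppliers: £4. (They sum to £14.)
The less price-elastic side of the market bears the larger share of a per-unit tax.

Consumers bear £10 per bottle; suppliers bear £4 per bottle.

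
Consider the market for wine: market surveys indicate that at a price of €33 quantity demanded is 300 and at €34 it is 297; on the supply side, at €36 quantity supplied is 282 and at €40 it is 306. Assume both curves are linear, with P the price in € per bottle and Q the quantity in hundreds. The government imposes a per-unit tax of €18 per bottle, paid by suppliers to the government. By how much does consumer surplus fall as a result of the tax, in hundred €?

Consumer surplus falls by €3240 hundred.

Demand slope: (297 − 300)/(34 − 33) = -3, so Qd = 399 − 3P.
Supply slope: (306 − 282)/(40 − 36) = 6, so Qs = 6P + 66.
Before the tax: set 399 − 3P = 6P + 66 → P* = €37, Q* = 288.
With the tax collected from suppliers, supply shifts: Qs = 6(P − 18) + 66.
New equilibrium: buyers pay €49, suppliers receive €31, Q = 252. (Wedge: Pb − Ps = 18.)
ΔCS is the trapezoid between Q = 252 and Q = 288 of height €12: ½ · (288 + 252) · 12 = €3240.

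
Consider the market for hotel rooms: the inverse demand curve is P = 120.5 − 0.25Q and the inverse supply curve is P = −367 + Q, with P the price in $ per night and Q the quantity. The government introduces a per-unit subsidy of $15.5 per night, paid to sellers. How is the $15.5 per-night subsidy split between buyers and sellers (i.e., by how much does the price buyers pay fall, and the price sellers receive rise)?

Rewrite in direct form: Qd = 482 − 4P and Qs = P + 367.
Before the subsidy: set 482 − 4P = P + 367 → P* = $23, Q* = 390.
With a per-unit subsidy paid to sellers, each receives P + 15.5 per unit sold, so supply becomes Qs = (P + 15.5) + 367.
Solving gives Q = 402.4 with buyers paying $19.9 and sellers receiving $35.4 (the $15.5 wedge).
Gain to buyers: $3.1; to sellers: $12.4. (They sum to $15.5.)

Buyers gain $3.1 per night; sellers gain $12.4 per night.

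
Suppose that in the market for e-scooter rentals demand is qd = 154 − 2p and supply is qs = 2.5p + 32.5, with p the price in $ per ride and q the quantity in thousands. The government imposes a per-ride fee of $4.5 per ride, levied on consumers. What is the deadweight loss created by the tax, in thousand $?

Deadweight loss = $11.25 thousand.

Before the tax: set 154 − 2p = 2.5p + 32.5 → p* = $27, q* = 100.
With the tax collected from consumers, demand (in seller-price terms) shifts: qd = 154 − 2(p + 4.5).
New equilibrium: consumers pay $29.5, producers receive $25, q = 95. (Wedge: pb − ps = 4.5.)
Quantity falls by |ΔQ| = |100 − 95| = 5.
DWL = ½ · t · |ΔQ| = ½ · 4.5 · 5 = $11.25.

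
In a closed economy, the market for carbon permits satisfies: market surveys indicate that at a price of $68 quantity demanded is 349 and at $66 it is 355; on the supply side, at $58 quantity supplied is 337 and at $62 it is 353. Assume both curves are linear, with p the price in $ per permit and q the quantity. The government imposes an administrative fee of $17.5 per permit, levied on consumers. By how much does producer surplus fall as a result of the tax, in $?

Demand slope: (355 − 349)/(66 − 68) = -3, so qd = 553 − 3p.
Supply slope: (353 − 337)/(62 − 58) = 4, so qs = 4p + 105.
Without the tax, 553 − 3p = 4p + 105 gives 7p = 448, so p* = $64 and q* = 361.
With the tax collected from consumers, demand (in seller-price terms) shifts: qd = 553 − 3(p + 17.5).
New equilibrium: consumers pay $74, suppliers receive $56.5, q = 331. (Wedge: pb − ps = 17.5.)
ΔPS is the trapezoid between Q = 331 and Q = 361 of height $7.5: ½ · (361 + 331) · 7.5 = $2595.

Producer surplus falls by $2595.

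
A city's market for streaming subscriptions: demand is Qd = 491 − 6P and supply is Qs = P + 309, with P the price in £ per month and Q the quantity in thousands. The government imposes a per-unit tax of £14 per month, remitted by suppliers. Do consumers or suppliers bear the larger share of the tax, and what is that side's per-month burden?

Before the tax: set 491 − 6P = P + 309 → P* = £26, Q* = 335.
With the tax collected from suppliers, supply shifts: Qs = (P − 14) + 309.
New equilibrium: consumers pay £28, suppliers receive £14, Q = 323. (Wedge: Pb − Ps = 14.)
Per-month burden: consumers £2, suppliers £12.
Suppliers take the larger share because supply is less price-elastic here (demand slope 6 vs supply slope 1).

Suppliers bear the larger share: £12 per month.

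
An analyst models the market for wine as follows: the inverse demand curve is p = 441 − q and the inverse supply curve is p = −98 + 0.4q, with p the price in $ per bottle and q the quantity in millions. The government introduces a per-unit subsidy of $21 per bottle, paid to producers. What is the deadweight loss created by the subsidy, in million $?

Inverting to q(p) form: qd = 441 − p; qs = 2.5p + 245.
Before the subsidy: set 441 − p = 2.5p + 245 → p* = $56, q* = 385.
With a per-unit subsidy paid to producers, each receives p + 21 per unit sold, so supply becomes qs = 2.5(p + 21) + 245.
Solving gives q = 400 with consumers paying $41 and producers receiving $62 (the $21 wedge).
Quantity rises by |ΔQ| = |385 − 400| = 15.
DWL = ½ · t · |ΔQ| = ½ · 21 · 15 = $157.5.

Deadweight loss = $157.5 million.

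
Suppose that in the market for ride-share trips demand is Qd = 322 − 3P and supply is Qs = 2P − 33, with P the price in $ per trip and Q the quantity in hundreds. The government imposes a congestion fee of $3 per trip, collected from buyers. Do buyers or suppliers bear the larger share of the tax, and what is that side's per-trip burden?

Without the tax, 322 − 3P = 2P − 33 gives 5P = 355, so P* = $71 and Q* = 109.
With the tax collected from buyers, demand (in seller-price terms) shifts: Qd = 322 − 3(P + 3).
Solving gives Q = 105.4 with buyers paying $72.2 and suppliers receiving $69.2 (the $3 wedge).
Per-trip burden: buyers $1.2, suppliers $1.8.
Suppliers take the larger share because supply is less price-elastic here (demand slope 3 vs supply slope 2).

Suppliers bear the larger share: $1.8 per trip.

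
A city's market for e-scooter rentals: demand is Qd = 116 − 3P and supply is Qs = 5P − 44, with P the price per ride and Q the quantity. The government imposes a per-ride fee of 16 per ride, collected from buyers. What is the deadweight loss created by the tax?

Deadweight loss = 240.

Before the tax: set 116 − 3P = 5P − 44 → P* = 20, Q* = 56.
With the tax collected from buyers, demand (in seller-price terms) shifts: Qd = 116 − 3(P + 16).
New equilibrium: buyers pay 30, producers receive 14, Q = 26. (Wedge: Pb − Ps = 16.)
Quantity falls by |ΔQ| = |56 − 26| = 30.
DWL = ½ · t · |ΔQ| = ½ · 16 · 30 = 240.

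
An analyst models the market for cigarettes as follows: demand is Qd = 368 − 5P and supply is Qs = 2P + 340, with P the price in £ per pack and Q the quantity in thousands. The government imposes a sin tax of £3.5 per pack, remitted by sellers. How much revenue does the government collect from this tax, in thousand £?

Without the tax, 368 − 5P = 2P + 340 gives 7P = 28, so P* = £4 and Q* = 348.
With the tax collected from sellers, supply shifts: Qs = 2(P − 3.5) + 340.
New equilibrium: buyers pay £5, sellers receive £1.5, Q = 343. (Wedge: Pb − Ps = 3.5.)
Revenue = t · Q = 3.5 · 343 = £1200.5.

Tax revenue = £1200.5 thousand.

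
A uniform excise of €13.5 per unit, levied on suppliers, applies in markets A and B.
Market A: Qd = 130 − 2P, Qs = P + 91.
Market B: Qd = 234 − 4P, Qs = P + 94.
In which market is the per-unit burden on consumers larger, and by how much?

Market A, by €1.8.

Market A: pre-tax P* = €13, Q* = 104; post-tax Q = 95; per-unit burden on consumers = €4.5.
Market B: pre-tax P* = €28, Q* = 122; post-tax Q = 111.2; per-unit burden on consumers = €2.7.
Difference: €4.5 vs €2.7 → market A is larger by €1.8.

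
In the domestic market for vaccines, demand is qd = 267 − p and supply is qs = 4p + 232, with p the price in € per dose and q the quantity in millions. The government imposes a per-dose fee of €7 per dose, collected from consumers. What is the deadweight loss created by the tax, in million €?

Deadweight loss = €19.6 million.

Before the tax: set 267 − p = 4p + 232 → p* = €7, q* = 260.
With the tax collected from consumers, demand (in seller-price terms) shifts: qd = 267 − (p + 7).
New equilibrium: consumers pay €12.6, suppliers receive €5.6, q = 254.4. (Wedge: pb − ps = 7.)
Quantity falls by |ΔQ| = |260 − 254.4| = 5.6.
DWL = ½ · t · |ΔQ| = ½ · 7 · 5.6 = €19.6.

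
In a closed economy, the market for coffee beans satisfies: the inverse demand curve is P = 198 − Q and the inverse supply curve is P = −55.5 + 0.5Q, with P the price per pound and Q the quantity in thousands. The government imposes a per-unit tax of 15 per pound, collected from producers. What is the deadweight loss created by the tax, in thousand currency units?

Deadweight loss = 75 thousand.

Rewrite in direct form: Qd = 198 − P and Qs = 2P + 111.
Without the tax, 198 − P = 2P + 111 gives 3P = 87, so P* = 29 and Q* = 169.
With the tax collected from producers, supply shifts: Qs = 2(P − 15) + 111.
New equilibrium: consumers pay 39, producers receive 24, Q = 159. (Wedge: Pb − Ps = 15.)
Quantity falls by |ΔQ| = |169 − 159| = 10.
DWL = ½ · t · |ΔQ| = ½ · 15 · 10 = 75.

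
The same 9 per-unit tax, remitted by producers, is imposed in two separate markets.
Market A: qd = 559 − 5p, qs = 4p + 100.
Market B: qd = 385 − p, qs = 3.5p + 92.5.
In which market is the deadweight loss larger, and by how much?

Market A: pre-tax p* = 51, q* = 304; post-tax q = 284; deadweight loss = 90.
Market B: pre-tax p* = 65, q* = 320; post-tax q = 313; deadweight loss = 31.5.
Difference: 90 vs 31.5 → market A is larger by 58.5.

Market A, by 58.5.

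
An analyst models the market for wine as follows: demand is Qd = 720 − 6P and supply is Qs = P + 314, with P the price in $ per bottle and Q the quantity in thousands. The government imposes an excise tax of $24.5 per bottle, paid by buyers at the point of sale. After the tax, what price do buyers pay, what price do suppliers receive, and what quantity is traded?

Buyers pay $61.5; suppliers receive $37; quantity = 351.

Without the tax, 720 − 6P = P + 314 gives 7P = 406, so P* = $58 and Q* = 372.
With the tax collected from buyers, demand (in seller-price terms) shifts: Qd = 720 − 6(P + 24.5).
New equilibrium: buyers pay $61.5, suppliers receive $37, Q = 351. (Wedge: Pb − Ps = 24.5.)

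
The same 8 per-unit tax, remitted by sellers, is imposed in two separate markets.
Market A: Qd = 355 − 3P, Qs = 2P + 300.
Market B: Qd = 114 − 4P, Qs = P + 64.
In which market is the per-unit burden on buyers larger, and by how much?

Market A: pre-tax P* = 11, Q* = 322; post-tax Q = 312.4; per-unit burden on buyers = 3.2.
Market B: pre-tax P* = 10, Q* = 74; post-tax Q = 67.6; per-unit burden on buyers = 1.6.
Difference: 3.2 vs 1.6 → market A is larger by 1.6.

Market A, by 1.6.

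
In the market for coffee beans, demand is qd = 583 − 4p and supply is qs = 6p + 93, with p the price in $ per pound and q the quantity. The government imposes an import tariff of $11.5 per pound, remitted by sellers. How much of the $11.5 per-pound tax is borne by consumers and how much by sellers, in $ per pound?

Before the tax: set 583 − 4p = 6p + 93 → p* = $49, q* = 387.
With the tax collected from sellers, supply shifts: qs = 6(p − 11.5) + 93.
Solving gives q = 359.4 with consumers paying $55.9 and sellers receiving $44.4 (the $11.5 wedge).
Burden on consumers: $6.9; on sellers: $4.6. (They sum to $11.5.)

Consumers bear $6.9 per pound; sellers bear $4.6 per pound.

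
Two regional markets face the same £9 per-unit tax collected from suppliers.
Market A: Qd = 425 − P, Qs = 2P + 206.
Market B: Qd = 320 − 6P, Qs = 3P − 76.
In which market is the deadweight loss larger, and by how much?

Market A: pre-tax P* = £73, Q* = 352; post-tax Q = 346; deadweight loss = £27.
Market B: pre-tax P* = £44, Q* = 56; post-tax Q = 38; deadweight loss = £81.
Difference: £27 vs £81 → market B is larger by £54.

Market B, by £54.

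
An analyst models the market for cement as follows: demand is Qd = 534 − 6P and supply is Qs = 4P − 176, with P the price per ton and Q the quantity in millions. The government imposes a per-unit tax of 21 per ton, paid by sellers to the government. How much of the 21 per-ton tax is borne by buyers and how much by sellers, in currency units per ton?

Before the tax: set 534 − 6P = 4P − 176 → P* = 71, Q* = 108.
With the tax collected from sellers, supply shifts: Qs = 4(P − 21) − 176.
New equilibrium: buyers pay 79.4, sellers receive 58.4, Q = 57.6. (Wedge: Pb − Ps = 21.)
Burden on buyers: 8.4; on sellers: 12.6. (They sum to 21.)
The less price-elastic side of the market bears the larger share of a per-unit tax.

Buyers bear 8.4 per ton; sellers bear 12.6 per ton.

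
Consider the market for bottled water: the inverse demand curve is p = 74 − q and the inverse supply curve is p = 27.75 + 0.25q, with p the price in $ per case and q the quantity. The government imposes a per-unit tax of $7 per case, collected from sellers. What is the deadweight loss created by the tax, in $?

Inverting to q(p) form: qd = 74 − p; qs = 4p − 111.
Before the tax: set 74 − p = 4p − 111 → p* = $37, q* = 37.
With the tax collected from sellers, supply shifts: qs = 4(p − 7) − 111.
New equilibrium: buyers pay $42.6, sellers receive $35.6, q = 31.4. (Wedge: pb − ps = 7.)
Quantity falls by |ΔQ| = |37 − 31.4| = 5.6.
DWL = ½ · t · |ΔQ| = ½ · 7 · 5.6 = $19.6.

Deadweight loss = $19.6.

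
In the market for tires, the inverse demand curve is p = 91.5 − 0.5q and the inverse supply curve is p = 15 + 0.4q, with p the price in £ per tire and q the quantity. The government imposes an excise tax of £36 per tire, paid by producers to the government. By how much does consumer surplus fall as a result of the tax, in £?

Rewrite in direct form: qd = 183 − 2p and qs = 2.5p − 37.5.
Before the tax: set 183 − 2p = 2.5p − 37.5 → p* = £49, q* = 85.
With the tax collected from producers, supply shifts: qs = 2.5(p − 36) − 37.5.
New equilibrium: consumers pay £69, producers receive £33, q = 45. (Wedge: pb − ps = 36.)
ΔCS is the trapezoid between Q = 45 and Q = 85 of height £20: ½ · (85 + 45) · 20 = £1300.

Consumer surplus falls by £1300.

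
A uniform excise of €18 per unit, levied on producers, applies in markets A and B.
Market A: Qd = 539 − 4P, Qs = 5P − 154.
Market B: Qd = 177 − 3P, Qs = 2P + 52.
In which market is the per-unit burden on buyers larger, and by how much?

Market A, by €2.8.

Market A: pre-tax P* = €77, Q* = 231; post-tax Q = 191; per-unit burden on buyers = €10.
Market B: pre-tax P* = €25, Q* = 102; post-tax Q = 80.4; per-unit burden on buyers = €7.2.
Difference: €10 vs €7.2 → market A is larger by €2.8.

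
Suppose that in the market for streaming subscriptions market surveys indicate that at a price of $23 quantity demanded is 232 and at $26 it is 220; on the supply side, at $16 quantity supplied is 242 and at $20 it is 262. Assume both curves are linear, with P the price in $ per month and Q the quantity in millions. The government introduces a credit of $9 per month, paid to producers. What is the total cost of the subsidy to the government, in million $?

Demand slope: (220 − 232)/(26 − 23) = -4, so Qd = 324 − 4P.
Supply slope: (262 − 242)/(20 − 16) = 5, so Qs = 5P + 162.
Without the subsidy, 324 − 4P = 5P + 162 gives 9P = 162, so P* = $18 and Q* = 252.
With a per-unit subsidy paid to producers, each receives P + 9 per unit sold, so supply becomes Qs = 5(P + 9) + 162.
Solving gives Q = 272 with consumers paying $13 and producers receiving $22 (the $9 wedge).
Outlay = t · Q = 9 · 272 = $2448.

Government outlay = $2448 million.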